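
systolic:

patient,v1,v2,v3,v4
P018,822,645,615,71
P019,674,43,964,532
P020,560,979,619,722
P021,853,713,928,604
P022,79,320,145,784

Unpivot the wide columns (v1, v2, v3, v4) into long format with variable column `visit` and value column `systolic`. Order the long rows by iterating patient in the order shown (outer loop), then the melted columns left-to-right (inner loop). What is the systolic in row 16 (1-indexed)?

604

20 rows total (5 × 4). Row 16: index ⌊(16-1)/4⌋ = 3 into patient → P021; (16-1) mod 4 = 3 into the melted columns → v4.
So row 16 is (P021, v4, 604); systolic = 604.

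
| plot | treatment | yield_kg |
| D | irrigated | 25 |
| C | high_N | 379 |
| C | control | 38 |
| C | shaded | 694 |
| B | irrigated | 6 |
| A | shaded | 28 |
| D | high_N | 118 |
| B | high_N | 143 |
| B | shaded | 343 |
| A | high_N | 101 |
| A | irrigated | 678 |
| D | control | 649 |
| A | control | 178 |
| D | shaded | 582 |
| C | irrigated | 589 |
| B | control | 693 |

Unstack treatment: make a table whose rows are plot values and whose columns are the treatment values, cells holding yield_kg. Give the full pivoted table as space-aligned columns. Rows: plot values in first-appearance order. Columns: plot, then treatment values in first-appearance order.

plot  irrigated  high_N  control  shaded
D     25         118     649      582   
C     589        379     38       694   
B     6          143     693      343   
A     678        101     178      28    

Columns: plot plus the 4 distinct treatment values (irrigated, high_N, control, shaded).
For example, row D column irrigated takes yield_kg=25 from the long row (D, irrigated).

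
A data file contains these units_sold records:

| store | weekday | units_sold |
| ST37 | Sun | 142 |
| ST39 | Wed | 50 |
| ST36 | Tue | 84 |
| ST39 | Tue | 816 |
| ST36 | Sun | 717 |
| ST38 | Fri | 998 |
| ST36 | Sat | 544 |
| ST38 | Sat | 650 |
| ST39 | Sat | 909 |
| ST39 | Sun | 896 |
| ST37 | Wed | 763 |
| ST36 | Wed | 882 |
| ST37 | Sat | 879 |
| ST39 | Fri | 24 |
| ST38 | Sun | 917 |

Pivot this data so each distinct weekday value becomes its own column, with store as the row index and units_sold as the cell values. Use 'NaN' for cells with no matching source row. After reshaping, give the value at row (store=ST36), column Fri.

NaN

No long-format row has store=ST36 and weekday=Fri, so the cell is NaN.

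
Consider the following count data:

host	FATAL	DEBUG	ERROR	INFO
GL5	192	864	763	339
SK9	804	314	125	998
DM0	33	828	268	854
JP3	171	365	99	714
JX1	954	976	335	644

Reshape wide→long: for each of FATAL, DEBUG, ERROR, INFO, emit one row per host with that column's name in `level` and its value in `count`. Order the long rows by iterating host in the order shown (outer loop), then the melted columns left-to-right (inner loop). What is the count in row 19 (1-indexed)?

335

20 rows total (5 × 4). Row 19: index ⌊(19-1)/4⌋ = 4 into host → JX1; (19-1) mod 4 = 2 into the melted columns → ERROR.
So row 19 is (JX1, ERROR, 335); count = 335.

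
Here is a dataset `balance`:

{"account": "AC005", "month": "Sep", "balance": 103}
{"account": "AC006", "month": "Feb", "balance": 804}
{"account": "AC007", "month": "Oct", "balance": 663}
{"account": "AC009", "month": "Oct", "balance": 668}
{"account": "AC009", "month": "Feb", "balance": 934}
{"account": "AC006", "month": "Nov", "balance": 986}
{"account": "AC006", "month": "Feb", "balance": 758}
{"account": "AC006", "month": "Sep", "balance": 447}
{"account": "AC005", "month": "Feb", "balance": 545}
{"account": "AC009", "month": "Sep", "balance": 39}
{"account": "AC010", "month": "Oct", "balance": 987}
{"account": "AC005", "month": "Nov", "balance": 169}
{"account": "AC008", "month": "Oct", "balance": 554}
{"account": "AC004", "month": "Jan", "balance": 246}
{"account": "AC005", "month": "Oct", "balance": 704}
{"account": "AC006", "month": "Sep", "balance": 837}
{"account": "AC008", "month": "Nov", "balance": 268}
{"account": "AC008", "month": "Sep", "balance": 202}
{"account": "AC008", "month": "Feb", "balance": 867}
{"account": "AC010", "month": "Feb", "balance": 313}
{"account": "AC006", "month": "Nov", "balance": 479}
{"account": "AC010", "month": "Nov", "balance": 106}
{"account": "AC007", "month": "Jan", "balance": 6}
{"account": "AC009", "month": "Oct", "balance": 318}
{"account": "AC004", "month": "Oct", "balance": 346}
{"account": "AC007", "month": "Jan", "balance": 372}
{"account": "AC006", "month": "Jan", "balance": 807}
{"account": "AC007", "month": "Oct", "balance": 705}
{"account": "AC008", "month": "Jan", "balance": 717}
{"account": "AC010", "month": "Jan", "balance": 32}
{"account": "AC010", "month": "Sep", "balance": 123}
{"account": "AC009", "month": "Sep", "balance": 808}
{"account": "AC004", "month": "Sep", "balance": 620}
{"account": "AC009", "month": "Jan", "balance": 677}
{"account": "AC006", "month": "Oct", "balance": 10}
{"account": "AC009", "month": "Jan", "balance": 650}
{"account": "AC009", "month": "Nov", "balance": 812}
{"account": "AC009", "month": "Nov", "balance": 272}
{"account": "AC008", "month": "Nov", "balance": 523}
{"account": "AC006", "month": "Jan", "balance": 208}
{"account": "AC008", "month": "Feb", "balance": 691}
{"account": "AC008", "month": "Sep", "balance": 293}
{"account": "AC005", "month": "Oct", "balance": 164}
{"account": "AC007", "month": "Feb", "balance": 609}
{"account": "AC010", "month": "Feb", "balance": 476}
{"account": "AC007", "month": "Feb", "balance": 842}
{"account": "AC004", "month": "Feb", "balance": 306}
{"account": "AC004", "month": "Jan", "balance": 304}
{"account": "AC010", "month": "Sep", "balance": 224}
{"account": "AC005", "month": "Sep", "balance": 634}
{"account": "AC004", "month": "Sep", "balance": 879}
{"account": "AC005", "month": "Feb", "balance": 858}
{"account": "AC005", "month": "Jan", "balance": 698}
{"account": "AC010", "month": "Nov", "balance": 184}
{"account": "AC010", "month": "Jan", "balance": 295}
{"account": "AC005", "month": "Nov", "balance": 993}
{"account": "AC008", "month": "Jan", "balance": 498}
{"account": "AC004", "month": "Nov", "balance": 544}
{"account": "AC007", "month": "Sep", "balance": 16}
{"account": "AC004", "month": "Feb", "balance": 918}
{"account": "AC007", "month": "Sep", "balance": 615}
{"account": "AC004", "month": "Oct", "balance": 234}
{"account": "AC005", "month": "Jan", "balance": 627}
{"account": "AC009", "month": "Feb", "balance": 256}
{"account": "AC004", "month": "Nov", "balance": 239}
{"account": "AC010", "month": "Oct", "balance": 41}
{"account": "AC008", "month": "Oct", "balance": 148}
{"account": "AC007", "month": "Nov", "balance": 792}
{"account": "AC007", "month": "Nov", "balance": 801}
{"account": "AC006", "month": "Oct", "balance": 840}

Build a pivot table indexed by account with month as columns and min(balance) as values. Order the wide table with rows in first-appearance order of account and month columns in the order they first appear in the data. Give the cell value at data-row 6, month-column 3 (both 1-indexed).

With rows in first-appearance order of account, row 6 is account=AC008. month columns in first-appearance order: Sep, Feb, Oct, Nov, Jan; column 3 is Oct.
Long rows with account=AC008, month=Oct: min(554, 148) = 148.

148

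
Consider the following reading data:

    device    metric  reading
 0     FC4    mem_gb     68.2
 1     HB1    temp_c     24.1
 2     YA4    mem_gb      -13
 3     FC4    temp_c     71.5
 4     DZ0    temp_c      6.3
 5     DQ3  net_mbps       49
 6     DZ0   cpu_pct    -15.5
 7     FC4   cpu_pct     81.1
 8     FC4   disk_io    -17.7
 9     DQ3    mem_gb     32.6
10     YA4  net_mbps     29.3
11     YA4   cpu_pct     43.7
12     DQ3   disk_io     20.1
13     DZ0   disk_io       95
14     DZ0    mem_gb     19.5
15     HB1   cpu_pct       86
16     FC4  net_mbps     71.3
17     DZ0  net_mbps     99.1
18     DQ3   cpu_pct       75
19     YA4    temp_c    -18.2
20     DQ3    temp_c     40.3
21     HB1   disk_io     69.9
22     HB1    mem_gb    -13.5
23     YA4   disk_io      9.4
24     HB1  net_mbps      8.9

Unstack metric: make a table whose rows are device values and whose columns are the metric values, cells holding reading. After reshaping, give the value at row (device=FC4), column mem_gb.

68.2

Wide layout: rows indexed by device, columns are the 5 distinct metric values (mem_gb, temp_c, net_mbps, cpu_pct, disk_io).
Cell (device=FC4, metric=mem_gb) draws from the long row where device=FC4 and metric=mem_gb, which has reading=68.2.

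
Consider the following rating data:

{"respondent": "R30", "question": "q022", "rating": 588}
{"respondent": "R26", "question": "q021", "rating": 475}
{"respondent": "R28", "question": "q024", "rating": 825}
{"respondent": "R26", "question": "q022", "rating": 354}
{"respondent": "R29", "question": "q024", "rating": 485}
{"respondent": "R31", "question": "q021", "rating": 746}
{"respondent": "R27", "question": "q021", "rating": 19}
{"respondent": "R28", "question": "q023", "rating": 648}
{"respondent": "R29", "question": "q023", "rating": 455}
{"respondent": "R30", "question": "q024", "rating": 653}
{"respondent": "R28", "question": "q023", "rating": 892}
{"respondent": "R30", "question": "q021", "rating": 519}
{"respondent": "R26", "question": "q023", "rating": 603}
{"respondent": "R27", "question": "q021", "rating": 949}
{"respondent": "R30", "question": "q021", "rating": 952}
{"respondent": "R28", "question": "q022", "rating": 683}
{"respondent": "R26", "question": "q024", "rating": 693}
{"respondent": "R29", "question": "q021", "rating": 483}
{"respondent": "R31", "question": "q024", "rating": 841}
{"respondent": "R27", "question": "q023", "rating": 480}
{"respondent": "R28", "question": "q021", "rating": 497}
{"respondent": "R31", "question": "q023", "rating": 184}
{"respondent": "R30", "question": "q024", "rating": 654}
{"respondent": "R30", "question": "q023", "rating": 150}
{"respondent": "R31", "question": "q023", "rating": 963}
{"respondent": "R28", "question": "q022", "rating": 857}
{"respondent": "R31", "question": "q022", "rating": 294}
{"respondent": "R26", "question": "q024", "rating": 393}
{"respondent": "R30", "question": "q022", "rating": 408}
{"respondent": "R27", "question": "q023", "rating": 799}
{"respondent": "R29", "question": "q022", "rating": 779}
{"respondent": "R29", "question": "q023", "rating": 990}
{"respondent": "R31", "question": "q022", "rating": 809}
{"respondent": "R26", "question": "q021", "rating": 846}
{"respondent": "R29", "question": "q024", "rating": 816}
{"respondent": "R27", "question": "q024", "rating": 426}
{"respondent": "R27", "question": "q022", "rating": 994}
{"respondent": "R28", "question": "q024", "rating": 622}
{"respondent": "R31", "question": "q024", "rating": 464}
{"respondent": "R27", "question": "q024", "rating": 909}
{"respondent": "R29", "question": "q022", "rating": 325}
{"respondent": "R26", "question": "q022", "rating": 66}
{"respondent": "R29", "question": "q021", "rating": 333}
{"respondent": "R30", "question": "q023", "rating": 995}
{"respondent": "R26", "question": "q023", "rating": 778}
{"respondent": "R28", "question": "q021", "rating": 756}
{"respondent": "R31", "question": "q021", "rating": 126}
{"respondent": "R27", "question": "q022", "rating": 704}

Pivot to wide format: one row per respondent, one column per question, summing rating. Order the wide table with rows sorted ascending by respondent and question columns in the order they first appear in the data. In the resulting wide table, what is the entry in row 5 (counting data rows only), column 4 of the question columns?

1145

With rows sorted ascending by respondent, row 5 is respondent=R30. question columns in first-appearance order: q022, q021, q024, q023; column 4 is q023.
Long rows with respondent=R30, question=q023: 150 + 995 = 1145.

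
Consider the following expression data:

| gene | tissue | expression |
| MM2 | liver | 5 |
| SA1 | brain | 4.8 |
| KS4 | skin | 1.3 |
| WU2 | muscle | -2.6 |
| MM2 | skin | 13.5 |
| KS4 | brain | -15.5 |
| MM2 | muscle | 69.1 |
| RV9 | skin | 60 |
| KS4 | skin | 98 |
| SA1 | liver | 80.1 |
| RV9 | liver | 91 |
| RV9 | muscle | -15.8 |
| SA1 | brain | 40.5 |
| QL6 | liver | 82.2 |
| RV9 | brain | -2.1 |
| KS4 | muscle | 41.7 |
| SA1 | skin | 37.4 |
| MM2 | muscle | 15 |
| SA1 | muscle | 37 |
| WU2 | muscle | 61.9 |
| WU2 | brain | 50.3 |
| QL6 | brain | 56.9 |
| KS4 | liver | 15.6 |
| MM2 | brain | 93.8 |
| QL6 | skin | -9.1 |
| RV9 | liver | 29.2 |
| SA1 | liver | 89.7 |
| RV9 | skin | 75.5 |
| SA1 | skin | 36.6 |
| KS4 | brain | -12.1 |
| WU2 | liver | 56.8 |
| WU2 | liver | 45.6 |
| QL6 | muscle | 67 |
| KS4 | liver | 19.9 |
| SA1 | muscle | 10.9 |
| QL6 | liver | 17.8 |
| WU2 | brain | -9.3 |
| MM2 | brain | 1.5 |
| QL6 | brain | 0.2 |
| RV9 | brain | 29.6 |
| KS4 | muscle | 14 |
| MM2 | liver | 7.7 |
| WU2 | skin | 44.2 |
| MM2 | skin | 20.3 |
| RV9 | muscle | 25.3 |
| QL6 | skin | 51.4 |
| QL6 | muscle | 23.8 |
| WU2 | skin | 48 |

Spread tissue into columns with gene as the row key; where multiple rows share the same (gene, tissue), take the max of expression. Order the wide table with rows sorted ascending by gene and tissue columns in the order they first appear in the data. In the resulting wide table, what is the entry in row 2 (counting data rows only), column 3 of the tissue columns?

20.3

With rows sorted ascending by gene, row 2 is gene=MM2. tissue columns in first-appearance order: liver, brain, skin, muscle; column 3 is skin.
Long rows with gene=MM2, tissue=skin: max(13.5, 20.3) = 20.3.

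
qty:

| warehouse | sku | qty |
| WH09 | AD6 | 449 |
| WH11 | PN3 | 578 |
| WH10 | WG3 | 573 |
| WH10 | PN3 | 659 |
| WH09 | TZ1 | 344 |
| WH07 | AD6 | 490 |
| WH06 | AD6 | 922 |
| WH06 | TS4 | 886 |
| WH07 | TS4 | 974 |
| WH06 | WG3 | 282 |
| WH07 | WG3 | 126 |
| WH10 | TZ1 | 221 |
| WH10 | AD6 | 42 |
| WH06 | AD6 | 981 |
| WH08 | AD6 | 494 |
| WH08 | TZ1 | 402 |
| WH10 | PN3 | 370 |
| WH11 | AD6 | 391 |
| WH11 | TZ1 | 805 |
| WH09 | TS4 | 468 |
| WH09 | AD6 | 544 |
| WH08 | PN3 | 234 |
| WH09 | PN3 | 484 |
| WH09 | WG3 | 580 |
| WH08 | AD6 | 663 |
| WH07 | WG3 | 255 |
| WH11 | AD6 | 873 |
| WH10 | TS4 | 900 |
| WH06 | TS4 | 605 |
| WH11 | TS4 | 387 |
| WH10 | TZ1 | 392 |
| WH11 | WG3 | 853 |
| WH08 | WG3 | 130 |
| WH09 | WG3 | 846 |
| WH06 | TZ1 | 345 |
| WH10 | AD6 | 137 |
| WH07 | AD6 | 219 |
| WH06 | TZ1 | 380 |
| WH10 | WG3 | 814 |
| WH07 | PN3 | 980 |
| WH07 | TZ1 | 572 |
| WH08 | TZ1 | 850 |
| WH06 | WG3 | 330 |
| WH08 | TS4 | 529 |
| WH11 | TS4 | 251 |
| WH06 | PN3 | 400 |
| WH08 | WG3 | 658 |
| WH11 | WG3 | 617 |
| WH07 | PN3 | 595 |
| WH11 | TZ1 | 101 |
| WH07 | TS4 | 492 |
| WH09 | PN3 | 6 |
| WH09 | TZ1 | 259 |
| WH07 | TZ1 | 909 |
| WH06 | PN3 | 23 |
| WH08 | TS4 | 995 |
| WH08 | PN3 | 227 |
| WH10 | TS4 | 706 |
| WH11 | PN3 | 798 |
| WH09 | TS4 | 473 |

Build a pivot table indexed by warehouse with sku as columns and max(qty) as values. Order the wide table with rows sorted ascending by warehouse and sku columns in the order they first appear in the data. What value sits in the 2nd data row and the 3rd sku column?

With rows sorted ascending by warehouse, row 2 is warehouse=WH07. sku columns in first-appearance order: AD6, PN3, WG3, TZ1, TS4; column 3 is WG3.
Long rows with warehouse=WH07, sku=WG3: max(126, 255) = 255.

255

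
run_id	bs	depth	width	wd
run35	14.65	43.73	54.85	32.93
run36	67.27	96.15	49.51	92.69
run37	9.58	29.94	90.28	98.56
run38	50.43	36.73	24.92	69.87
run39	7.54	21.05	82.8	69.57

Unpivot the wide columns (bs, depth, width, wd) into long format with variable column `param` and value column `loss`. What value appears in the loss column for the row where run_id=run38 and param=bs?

Unpivoting turns each (run_id, wide-column) pair into one long row.
The wide cell at row run38, column bs holds 50.43, so the long row (run38, bs) has loss=50.43.

50.43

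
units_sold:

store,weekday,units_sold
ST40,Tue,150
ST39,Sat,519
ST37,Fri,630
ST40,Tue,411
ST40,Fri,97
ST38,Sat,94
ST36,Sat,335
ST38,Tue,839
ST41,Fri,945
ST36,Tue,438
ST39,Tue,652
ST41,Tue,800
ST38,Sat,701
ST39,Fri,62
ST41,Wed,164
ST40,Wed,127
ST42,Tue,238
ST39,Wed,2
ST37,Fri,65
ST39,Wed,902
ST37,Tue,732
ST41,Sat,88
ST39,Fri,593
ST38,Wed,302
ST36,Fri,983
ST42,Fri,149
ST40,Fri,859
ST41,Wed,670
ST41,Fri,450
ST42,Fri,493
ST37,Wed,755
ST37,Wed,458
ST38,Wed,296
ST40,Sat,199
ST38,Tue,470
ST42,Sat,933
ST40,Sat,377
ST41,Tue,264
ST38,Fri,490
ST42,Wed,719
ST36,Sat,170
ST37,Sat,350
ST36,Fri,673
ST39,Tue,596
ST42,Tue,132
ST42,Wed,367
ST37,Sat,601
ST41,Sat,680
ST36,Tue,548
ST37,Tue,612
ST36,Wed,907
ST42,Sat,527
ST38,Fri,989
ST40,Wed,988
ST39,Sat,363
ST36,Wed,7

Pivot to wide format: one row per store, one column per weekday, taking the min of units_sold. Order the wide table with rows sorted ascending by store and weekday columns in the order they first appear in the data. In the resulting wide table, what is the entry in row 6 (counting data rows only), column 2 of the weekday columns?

With rows sorted ascending by store, row 6 is store=ST41. weekday columns in first-appearance order: Tue, Sat, Fri, Wed; column 2 is Sat.
Long rows with store=ST41, weekday=Sat: min(88, 680) = 88.

88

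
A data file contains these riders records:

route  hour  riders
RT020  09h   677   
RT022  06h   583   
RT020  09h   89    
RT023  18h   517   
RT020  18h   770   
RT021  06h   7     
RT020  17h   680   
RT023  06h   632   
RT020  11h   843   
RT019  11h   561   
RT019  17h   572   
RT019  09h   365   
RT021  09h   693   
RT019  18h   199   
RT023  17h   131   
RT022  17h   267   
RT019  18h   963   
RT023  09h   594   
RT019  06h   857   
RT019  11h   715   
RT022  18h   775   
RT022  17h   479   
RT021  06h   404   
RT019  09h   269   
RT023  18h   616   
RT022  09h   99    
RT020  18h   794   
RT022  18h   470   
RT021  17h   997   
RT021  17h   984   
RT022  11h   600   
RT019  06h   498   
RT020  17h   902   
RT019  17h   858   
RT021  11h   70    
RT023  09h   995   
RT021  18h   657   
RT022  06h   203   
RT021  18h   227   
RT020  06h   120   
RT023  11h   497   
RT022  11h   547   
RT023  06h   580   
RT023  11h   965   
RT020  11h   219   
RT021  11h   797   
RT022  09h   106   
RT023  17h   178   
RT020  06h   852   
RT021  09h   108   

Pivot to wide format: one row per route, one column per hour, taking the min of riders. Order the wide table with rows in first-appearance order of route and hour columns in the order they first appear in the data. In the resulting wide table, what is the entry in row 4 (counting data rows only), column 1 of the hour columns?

With rows in first-appearance order of route, row 4 is route=RT021. hour columns in first-appearance order: 09h, 06h, 18h, 17h, 11h; column 1 is 09h.
Long rows with route=RT021, hour=09h: min(693, 108) = 108.

108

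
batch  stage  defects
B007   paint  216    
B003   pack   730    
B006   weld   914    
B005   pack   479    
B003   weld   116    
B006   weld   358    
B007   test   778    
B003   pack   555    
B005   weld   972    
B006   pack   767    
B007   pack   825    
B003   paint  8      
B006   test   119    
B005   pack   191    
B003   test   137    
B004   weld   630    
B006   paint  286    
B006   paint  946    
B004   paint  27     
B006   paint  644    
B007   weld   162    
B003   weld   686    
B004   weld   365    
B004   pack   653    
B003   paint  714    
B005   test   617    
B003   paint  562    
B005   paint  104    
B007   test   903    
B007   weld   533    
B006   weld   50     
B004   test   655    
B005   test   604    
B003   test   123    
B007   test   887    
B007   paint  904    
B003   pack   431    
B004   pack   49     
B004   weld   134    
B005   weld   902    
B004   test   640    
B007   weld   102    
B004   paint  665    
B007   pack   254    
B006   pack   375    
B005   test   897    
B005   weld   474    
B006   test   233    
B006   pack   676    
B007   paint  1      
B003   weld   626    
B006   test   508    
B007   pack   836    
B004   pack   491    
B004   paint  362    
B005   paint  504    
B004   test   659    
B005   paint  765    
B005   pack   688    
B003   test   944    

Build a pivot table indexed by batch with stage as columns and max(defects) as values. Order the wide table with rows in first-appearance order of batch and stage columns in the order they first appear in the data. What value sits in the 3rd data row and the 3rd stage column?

914

With rows in first-appearance order of batch, row 3 is batch=B006. stage columns in first-appearance order: paint, pack, weld, test; column 3 is weld.
Long rows with batch=B006, stage=weld: max(914, 358, 50) = 914.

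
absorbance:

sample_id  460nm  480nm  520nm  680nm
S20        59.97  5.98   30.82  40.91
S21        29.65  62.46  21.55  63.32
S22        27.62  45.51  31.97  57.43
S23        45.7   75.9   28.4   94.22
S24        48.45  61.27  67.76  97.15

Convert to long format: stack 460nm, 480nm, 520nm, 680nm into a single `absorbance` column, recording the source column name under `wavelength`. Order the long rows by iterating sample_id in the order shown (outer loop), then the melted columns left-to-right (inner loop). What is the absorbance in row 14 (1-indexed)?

20 rows total (5 × 4). Row 14: index ⌊(14-1)/4⌋ = 3 into sample_id → S23; (14-1) mod 4 = 1 into the melted columns → 480nm.
So row 14 is (S23, 480nm, 75.9); absorbance = 75.9.

75.9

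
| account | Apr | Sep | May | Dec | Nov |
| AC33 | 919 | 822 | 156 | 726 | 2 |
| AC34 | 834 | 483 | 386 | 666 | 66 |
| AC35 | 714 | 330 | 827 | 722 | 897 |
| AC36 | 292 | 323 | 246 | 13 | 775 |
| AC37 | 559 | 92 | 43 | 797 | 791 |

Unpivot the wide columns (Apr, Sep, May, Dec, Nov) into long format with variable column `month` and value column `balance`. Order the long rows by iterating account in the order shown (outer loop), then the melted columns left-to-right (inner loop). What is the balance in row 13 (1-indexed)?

827

25 rows total (5 × 5). Row 13: index ⌊(13-1)/5⌋ = 2 into account → AC35; (13-1) mod 5 = 2 into the melted columns → May.
So row 13 is (AC35, May, 827); balance = 827.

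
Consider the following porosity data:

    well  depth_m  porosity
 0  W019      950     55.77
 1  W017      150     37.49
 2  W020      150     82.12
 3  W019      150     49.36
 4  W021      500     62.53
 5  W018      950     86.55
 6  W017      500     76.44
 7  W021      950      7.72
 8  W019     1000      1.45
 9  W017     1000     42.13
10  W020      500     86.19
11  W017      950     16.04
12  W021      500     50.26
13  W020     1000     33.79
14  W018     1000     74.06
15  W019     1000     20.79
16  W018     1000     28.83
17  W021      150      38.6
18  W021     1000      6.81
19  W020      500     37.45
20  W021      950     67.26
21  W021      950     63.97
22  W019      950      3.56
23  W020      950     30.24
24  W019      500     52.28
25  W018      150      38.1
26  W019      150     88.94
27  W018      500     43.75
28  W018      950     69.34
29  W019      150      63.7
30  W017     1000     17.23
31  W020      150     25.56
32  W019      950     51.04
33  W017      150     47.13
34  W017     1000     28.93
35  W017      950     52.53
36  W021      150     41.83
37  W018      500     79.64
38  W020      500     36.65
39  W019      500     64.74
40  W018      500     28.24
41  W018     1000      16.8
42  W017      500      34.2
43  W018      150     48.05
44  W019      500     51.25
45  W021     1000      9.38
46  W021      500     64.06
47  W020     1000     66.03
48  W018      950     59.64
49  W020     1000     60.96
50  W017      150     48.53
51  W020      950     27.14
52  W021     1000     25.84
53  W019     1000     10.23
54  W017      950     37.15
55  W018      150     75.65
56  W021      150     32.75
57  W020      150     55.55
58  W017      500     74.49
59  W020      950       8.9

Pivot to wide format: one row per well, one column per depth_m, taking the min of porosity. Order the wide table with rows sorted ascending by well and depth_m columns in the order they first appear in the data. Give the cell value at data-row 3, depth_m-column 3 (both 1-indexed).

51.25

With rows sorted ascending by well, row 3 is well=W019. depth_m columns in first-appearance order: 950, 150, 500, 1000; column 3 is 500.
Long rows with well=W019, depth_m=500: min(52.28, 64.74, 51.25) = 51.25.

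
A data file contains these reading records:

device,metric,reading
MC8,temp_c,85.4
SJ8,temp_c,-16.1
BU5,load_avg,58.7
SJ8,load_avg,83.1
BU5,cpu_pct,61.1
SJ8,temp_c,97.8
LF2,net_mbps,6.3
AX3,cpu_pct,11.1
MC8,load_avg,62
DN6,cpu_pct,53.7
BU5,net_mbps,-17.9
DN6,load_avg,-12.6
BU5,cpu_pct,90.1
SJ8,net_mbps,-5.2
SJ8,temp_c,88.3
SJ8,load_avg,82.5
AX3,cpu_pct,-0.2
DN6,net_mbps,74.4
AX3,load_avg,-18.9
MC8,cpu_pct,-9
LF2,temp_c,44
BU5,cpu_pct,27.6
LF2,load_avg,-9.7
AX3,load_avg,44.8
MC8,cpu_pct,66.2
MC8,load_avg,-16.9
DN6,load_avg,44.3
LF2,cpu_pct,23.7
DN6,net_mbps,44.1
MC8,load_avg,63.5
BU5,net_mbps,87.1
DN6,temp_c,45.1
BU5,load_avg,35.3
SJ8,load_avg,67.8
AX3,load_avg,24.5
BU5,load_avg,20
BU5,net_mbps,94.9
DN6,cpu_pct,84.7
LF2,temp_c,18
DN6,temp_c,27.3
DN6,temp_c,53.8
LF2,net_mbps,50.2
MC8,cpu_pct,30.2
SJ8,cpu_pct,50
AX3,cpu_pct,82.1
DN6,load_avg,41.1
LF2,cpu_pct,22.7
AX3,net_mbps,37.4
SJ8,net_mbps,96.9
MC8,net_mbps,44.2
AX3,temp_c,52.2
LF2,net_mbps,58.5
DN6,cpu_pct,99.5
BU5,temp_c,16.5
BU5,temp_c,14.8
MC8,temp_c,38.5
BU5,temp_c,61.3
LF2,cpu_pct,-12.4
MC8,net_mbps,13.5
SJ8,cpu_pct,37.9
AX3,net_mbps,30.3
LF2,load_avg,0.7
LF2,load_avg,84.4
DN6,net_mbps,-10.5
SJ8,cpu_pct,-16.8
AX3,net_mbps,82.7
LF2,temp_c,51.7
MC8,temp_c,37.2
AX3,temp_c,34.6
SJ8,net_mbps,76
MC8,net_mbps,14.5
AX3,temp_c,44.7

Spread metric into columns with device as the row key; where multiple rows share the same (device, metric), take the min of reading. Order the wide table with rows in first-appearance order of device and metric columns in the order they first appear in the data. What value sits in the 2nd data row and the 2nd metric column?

With rows in first-appearance order of device, row 2 is device=SJ8. metric columns in first-appearance order: temp_c, load_avg, cpu_pct, net_mbps; column 2 is load_avg.
Long rows with device=SJ8, metric=load_avg: min(83.1, 82.5, 67.8) = 67.8.

67.8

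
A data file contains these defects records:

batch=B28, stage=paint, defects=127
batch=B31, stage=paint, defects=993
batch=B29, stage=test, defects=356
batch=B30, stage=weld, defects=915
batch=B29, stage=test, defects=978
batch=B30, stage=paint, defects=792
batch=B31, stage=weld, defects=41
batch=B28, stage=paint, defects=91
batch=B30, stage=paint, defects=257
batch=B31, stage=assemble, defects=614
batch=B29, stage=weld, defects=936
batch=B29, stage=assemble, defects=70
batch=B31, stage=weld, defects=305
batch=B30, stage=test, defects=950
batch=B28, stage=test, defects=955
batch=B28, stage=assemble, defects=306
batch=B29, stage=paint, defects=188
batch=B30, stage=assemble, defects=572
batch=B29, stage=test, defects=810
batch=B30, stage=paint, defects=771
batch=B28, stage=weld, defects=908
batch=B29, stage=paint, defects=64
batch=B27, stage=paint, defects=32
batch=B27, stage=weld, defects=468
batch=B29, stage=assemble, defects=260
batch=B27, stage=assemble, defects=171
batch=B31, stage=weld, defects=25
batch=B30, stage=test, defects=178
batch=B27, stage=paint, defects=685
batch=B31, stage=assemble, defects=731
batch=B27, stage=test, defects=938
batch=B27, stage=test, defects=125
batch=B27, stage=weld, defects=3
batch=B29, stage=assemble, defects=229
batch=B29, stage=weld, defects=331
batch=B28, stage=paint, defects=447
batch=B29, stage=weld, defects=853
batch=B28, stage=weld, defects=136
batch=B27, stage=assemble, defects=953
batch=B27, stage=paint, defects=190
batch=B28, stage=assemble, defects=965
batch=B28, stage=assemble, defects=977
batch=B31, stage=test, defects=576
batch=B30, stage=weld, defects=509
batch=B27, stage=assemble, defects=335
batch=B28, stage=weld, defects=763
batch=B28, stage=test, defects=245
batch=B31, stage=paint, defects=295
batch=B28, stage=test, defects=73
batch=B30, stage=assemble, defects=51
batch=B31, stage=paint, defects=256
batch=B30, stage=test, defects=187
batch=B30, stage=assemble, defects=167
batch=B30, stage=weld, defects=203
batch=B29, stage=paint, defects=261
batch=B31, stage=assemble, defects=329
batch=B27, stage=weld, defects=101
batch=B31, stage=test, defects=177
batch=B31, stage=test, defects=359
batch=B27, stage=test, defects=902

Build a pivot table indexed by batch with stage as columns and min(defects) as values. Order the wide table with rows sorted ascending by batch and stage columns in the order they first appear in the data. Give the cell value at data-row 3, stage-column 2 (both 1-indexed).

With rows sorted ascending by batch, row 3 is batch=B29. stage columns in first-appearance order: paint, test, weld, assemble; column 2 is test.
Long rows with batch=B29, stage=test: min(356, 978, 810) = 356.

356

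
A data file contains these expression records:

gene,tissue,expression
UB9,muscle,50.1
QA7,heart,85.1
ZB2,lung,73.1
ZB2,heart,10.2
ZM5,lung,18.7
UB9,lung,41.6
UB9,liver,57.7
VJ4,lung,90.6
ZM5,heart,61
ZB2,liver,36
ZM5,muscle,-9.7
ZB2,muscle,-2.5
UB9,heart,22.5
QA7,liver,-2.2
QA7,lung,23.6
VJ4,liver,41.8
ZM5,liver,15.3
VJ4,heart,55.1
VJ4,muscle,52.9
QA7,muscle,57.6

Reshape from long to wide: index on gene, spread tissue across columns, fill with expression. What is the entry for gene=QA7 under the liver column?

-2.2

Wide layout: rows indexed by gene, columns are the 4 distinct tissue values (muscle, heart, lung, liver).
Cell (gene=QA7, tissue=liver) draws from the long row where gene=QA7 and tissue=liver, which has expression=-2.2.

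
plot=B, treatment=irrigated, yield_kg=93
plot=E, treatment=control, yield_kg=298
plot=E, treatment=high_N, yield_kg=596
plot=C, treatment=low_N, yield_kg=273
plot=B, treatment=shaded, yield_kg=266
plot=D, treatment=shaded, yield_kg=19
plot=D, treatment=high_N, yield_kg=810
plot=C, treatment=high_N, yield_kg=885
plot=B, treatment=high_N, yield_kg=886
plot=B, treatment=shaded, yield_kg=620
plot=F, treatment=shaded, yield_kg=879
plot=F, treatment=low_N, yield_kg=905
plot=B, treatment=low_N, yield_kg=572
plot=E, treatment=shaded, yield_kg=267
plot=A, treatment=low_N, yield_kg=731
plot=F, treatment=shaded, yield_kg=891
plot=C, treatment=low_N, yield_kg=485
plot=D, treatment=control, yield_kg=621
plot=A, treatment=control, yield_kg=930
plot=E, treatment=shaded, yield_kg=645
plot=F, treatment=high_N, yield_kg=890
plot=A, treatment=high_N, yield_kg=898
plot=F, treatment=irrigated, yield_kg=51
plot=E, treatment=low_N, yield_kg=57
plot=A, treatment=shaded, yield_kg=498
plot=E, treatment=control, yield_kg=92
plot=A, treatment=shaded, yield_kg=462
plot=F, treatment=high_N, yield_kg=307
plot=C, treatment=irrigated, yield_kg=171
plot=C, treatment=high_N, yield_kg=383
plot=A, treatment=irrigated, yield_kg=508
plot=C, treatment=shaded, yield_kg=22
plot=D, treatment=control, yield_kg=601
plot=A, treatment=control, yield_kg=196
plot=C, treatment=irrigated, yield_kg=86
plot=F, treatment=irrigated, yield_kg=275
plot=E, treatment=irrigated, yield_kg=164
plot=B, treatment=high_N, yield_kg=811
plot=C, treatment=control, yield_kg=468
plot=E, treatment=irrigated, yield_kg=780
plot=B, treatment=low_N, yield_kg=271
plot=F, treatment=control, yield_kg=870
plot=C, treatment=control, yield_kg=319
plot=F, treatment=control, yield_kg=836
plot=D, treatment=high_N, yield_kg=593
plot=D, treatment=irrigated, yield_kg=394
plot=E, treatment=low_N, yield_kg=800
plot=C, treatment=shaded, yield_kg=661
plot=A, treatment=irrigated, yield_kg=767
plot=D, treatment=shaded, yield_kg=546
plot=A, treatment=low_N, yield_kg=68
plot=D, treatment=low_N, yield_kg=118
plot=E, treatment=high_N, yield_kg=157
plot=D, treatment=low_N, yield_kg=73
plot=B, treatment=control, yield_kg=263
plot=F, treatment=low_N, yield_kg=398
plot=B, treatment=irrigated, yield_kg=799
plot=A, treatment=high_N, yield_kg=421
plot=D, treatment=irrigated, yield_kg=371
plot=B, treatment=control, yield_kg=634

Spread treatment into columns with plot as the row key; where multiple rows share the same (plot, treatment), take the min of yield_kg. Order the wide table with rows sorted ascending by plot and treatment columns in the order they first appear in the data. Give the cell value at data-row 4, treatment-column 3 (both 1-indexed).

With rows sorted ascending by plot, row 4 is plot=D. treatment columns in first-appearance order: irrigated, control, high_N, low_N, shaded; column 3 is high_N.
Long rows with plot=D, treatment=high_N: min(810, 593) = 593.

593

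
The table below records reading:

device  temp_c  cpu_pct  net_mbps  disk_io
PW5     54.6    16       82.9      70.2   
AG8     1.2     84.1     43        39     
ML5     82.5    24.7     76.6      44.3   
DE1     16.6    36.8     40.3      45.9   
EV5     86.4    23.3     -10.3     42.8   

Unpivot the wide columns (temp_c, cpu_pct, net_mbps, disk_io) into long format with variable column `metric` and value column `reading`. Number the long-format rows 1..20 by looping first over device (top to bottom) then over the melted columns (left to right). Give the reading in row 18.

20 rows total (5 × 4). Row 18: index ⌊(18-1)/4⌋ = 4 into device → EV5; (18-1) mod 4 = 1 into the melted columns → cpu_pct.
So row 18 is (EV5, cpu_pct, 23.3); reading = 23.3.

23.3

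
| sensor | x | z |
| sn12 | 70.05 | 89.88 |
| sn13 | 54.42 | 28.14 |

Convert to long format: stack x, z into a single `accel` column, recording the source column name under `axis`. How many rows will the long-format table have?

4

2 sensor values × 2 melted columns = 4 rows.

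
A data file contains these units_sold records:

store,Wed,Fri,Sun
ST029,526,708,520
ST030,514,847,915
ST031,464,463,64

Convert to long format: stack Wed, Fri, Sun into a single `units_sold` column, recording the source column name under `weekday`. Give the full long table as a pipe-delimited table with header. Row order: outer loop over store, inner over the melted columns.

Each (store, column) pair becomes one row: 3 × 3 = 9 rows.
For example, (ST029, Wed) → units_sold=526.

| store | weekday | units_sold |
| ST029 | Wed | 526 |
| ST029 | Fri | 708 |
| ST029 | Sun | 520 |
| ST030 | Wed | 514 |
| ST030 | Fri | 847 |
| ST030 | Sun | 915 |
| ST031 | Wed | 464 |
| ST031 | Fri | 463 |
| ST031 | Sun | 64 |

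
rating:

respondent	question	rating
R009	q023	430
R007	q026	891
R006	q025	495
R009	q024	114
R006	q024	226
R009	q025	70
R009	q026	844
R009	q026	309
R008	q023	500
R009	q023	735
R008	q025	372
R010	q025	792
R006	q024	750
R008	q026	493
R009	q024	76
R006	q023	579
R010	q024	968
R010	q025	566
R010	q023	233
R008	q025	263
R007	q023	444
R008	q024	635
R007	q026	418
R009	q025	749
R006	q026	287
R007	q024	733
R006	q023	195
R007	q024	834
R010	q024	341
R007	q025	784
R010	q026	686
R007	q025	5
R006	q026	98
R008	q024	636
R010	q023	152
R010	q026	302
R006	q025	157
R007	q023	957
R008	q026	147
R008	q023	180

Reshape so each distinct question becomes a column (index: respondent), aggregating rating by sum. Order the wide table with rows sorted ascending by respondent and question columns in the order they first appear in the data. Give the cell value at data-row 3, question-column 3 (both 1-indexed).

635

With rows sorted ascending by respondent, row 3 is respondent=R008. question columns in first-appearance order: q023, q026, q025, q024; column 3 is q025.
Long rows with respondent=R008, question=q025: 372 + 263 = 635.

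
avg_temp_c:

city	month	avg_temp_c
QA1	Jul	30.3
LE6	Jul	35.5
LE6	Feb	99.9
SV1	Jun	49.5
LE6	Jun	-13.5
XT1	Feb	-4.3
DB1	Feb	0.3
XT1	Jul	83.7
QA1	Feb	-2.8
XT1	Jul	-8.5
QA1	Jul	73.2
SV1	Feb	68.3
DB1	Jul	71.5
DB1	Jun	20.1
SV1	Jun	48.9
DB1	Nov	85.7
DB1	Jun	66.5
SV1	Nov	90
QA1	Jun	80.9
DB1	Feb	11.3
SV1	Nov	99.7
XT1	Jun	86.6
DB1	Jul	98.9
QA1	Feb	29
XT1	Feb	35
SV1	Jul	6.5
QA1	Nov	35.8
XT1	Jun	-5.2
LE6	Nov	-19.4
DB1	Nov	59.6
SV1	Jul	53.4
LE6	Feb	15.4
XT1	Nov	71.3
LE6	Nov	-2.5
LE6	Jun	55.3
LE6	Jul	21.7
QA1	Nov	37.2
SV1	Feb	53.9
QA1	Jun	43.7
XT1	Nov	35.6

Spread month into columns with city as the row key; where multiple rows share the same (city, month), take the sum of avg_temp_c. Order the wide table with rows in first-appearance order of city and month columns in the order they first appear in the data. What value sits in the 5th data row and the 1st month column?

With rows in first-appearance order of city, row 5 is city=DB1. month columns in first-appearance order: Jul, Feb, Jun, Nov; column 1 is Jul.
Long rows with city=DB1, month=Jul: 71.5 + 98.9 = 170.4.

170.4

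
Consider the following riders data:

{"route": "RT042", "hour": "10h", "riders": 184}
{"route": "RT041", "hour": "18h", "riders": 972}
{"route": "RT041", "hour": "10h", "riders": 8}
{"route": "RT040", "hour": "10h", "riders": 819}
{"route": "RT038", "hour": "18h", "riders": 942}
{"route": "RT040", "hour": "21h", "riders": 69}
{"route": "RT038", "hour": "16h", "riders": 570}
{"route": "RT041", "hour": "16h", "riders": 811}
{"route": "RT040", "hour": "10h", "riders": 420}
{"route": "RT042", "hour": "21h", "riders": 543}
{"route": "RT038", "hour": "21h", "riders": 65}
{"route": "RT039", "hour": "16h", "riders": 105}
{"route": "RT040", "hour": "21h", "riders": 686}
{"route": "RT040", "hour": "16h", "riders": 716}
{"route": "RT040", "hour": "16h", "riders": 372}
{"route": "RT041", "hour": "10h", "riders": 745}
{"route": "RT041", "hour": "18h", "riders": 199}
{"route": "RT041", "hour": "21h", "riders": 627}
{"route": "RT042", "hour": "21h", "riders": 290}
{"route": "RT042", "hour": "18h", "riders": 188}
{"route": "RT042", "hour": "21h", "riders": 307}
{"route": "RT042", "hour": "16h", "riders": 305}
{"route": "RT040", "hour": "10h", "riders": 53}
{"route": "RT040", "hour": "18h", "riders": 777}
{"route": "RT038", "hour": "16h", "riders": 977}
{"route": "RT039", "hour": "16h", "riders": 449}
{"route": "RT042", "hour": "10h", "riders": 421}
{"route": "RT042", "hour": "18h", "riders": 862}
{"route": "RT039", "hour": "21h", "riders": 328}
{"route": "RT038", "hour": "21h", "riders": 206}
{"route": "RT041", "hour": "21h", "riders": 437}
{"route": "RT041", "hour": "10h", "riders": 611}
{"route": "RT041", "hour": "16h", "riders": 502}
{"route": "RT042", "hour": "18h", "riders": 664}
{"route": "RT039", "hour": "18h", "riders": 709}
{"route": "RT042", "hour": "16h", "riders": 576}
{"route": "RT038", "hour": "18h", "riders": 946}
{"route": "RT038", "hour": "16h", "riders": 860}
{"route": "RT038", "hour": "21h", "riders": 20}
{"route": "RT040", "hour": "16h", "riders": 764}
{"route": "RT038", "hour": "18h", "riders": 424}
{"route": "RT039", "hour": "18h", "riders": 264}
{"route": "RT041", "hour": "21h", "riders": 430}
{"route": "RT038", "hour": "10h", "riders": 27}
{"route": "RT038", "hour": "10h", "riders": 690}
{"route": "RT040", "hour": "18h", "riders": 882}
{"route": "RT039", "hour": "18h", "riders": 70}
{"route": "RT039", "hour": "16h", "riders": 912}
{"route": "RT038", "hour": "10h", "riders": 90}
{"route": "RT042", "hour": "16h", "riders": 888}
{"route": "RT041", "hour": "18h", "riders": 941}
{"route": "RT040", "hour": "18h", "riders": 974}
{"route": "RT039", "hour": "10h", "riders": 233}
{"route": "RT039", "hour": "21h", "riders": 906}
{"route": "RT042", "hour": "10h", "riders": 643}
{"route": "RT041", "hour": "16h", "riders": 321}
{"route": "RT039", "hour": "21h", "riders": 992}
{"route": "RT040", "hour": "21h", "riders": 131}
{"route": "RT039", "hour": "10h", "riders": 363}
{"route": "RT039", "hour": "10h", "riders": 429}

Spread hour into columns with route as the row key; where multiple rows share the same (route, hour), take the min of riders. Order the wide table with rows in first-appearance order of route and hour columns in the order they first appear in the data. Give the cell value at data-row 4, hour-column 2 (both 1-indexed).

With rows in first-appearance order of route, row 4 is route=RT038. hour columns in first-appearance order: 10h, 18h, 21h, 16h; column 2 is 18h.
Long rows with route=RT038, hour=18h: min(942, 946, 424) = 424.

424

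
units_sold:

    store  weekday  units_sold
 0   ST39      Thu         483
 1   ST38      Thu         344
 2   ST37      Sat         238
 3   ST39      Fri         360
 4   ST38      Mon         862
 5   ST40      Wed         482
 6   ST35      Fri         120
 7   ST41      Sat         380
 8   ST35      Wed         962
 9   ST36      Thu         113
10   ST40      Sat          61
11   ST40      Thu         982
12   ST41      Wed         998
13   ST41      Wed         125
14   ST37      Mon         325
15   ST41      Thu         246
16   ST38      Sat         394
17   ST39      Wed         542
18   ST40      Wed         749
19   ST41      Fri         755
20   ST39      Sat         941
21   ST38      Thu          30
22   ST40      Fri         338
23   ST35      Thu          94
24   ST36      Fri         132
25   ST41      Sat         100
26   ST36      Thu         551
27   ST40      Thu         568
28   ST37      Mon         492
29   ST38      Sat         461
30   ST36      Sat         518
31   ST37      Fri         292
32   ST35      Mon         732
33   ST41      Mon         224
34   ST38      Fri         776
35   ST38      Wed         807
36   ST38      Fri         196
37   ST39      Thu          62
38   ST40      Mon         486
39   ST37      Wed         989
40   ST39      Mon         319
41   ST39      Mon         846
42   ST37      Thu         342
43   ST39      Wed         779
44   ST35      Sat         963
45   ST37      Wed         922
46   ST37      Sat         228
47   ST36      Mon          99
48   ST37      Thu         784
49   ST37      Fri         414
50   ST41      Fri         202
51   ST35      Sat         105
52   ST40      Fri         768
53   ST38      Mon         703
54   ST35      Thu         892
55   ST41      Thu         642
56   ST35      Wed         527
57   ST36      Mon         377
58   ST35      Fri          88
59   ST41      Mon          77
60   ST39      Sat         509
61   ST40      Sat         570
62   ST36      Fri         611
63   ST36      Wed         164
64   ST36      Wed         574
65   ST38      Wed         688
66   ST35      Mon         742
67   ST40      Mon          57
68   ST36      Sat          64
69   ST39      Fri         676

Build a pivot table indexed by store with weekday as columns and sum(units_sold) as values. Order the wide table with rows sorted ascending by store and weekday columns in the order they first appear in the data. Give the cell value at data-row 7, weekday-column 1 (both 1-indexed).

With rows sorted ascending by store, row 7 is store=ST41. weekday columns in first-appearance order: Thu, Sat, Fri, Mon, Wed; column 1 is Thu.
Long rows with store=ST41, weekday=Thu: 246 + 642 = 888.

888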